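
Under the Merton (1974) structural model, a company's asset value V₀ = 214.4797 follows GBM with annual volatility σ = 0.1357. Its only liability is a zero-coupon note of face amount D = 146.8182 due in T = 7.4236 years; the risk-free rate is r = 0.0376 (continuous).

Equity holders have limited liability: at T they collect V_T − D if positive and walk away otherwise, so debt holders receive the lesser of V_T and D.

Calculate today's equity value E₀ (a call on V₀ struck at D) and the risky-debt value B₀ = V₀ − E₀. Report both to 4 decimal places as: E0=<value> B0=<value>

Equity is a call on the firm's assets struck at D = 146.8182:
d₁ = [ln(V₀/D) + (r + σ²/2)T] / (σ√T)
   = [ln(214.4797/146.8182) + (0.0376 + 0.5·0.1357²)·7.4236] / (0.1357·√7.4236)
   = [0.379020 + 0.347478] / 0.369732 = 1.964932
d₂ = d₁ − σ√T = 1.964932 − 0.369732 = 1.595200
N(d₁) = 0.975289,  N(d₂) = 0.944666,  e^(−rT) = 0.756444
E₀ = V₀·N(d₁) − D·e^(−rT)·N(d₂)
   = 214.4797·0.975289 − 146.8182·0.756444·0.944666 = 104.265350
B₀ = V₀ − E₀ = 214.4797 − 104.265350 = 110.214350

E0=104.2653 B0=110.2144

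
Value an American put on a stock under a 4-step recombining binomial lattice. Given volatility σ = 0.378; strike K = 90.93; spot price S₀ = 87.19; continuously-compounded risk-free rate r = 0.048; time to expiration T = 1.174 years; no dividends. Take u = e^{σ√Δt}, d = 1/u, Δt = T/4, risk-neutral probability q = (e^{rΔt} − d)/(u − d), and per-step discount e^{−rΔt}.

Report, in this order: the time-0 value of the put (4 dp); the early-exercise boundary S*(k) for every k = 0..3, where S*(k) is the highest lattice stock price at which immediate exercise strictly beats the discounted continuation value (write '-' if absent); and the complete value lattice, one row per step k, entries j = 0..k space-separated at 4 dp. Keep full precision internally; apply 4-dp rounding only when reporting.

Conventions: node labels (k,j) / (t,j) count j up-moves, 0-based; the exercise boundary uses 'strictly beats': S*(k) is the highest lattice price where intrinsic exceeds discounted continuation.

params: Δt=0.29350 u=1.22726 d=0.81482 q=0.48338 e^(-rΔt)=0.98601
t_4 payoffs: 52.4956 33.0413 3.7400 0.0000 0.0000
t_3: node(3,0) S=47.1690 payoff=43.7610 vs cont=42.4889 → 43.7610 [stop]  node(3,1) S=71.0444 payoff=19.8856 vs cont=18.6135 → 19.8856 [stop]  node(3,2) S=107.0048 payoff=0.0000 vs cont=1.9051 → 1.9051 [wait]  node(3,3) S=161.1671 payoff=0.0000 vs cont=0.0000 → 0.0000 [wait]  ⇒ S*(3)=71.0444
t_2: node(2,0) S=57.8887 payoff=33.0413 vs cont=31.7693 → 33.0413 [stop]  node(2,1) S=87.1900 payoff=3.7400 vs cont=11.0375 → 11.0375 [wait]  node(2,2) S=131.3227 payoff=0.0000 vs cont=0.9705 → 0.9705 [wait]  ⇒ S*(2)=57.8887
t_1: node(1,0) S=71.0444 payoff=19.8856 vs cont=22.0917 → 22.0917 [wait]  node(1,1) S=107.0048 payoff=0.0000 vs cont=6.0850 → 6.0850 [wait]  ⇒ S*(1)=-
t_0: node(0,0) S=87.1900 payoff=3.7400 vs cont=14.1535 → 14.1535 [wait]  ⇒ S*(0)=-

price = 14.1535
boundary = - - 57.8887 71.0444
tree:
14.1535
22.0917 6.0850
33.0413 11.0375 0.9705
43.7610 19.8856 1.9051 0.0000
52.4956 33.0413 3.7400 0.0000 0.0000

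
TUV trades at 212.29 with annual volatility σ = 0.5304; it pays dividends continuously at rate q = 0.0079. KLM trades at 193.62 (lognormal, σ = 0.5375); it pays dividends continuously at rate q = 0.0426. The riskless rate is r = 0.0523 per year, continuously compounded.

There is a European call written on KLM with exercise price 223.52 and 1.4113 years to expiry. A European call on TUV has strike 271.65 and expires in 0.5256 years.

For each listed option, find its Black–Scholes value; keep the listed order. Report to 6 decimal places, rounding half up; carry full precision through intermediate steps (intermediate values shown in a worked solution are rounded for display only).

price(KLM call K=223.52) = 37.160514
price(TUV call K=271.65) = 15.667769

[KLM call K=223.52]
σ√T = 0.5375·√1.4113 = 0.638540
d₁ = (ln(S/K) + (r−q+σ²/2)T) / (σ√T) = (ln(193.62/223.52) + (0.0523−0.0426+0.5375²/2)·1.4113) / 0.638540 = (-0.143603 + 0.217556) / 0.638540 = 0.115816
d₂ = d₁ − σ√T = 0.115816 − 0.638540 = -0.522724
e^{−rT} = 0.928847
e^{−qT} = 0.941650
N(d₁) = 0.546101,  N(d₂) = 0.300583
price = S·e^{−qT}·N(d₁) − K·e^{−rT}·N(d₂) = 99.566336 − 62.405821 = 37.160514
[TUV call K=271.65]
σ√T = 0.5304·√0.5256 = 0.384531
d₁ = (ln(S/K) + (r−q+σ²/2)T) / (σ√T) = (ln(212.29/271.65) + (0.0523−0.0079+0.5304²/2)·0.5256) / 0.384531 = (-0.246561 + 0.097269) / 0.384531 = -0.388246
d₂ = d₁ − σ√T = -0.388246 − 0.384531 = -0.772777
e^{−rT} = 0.972886
e^{−qT} = 0.995856
N(d₁) = 0.348917,  N(d₂) = 0.219827
price = S·e^{−qT}·N(d₁) − K·e^{−rT}·N(d₂) = 73.764661 − 58.096892 = 15.667769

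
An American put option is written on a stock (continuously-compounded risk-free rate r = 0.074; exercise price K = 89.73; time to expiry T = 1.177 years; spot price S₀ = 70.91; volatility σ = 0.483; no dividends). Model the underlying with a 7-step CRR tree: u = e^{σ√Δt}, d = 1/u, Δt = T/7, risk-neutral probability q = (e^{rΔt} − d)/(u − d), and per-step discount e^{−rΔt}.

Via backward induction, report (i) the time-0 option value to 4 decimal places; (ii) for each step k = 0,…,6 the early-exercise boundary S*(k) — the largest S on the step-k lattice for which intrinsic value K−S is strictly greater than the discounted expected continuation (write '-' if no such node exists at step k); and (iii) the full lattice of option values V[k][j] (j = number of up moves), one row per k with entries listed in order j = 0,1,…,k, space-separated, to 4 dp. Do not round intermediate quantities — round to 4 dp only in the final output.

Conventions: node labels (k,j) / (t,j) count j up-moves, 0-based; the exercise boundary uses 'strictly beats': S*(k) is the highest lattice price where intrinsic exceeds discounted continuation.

Δt=0.16814, u=1.21903, d=0.82032, q=0.48205, disc=e^(-rΔt)=0.98763
k=7 terminal: V=max(K-S,0) → 72.0041 63.3888 50.5861 31.5608 3.2886 0.0000 0.0000 0.0000
k=6: j=0 S=21.6084 intr=68.1216 cont=67.0121 V=68.1216[EX]; j=1 S=32.1107 intr=57.6193 cont=56.5097 V=57.6193[EX]; j=2 S=47.7176 intr=42.0124 cont=40.9028 V=42.0124[EX]; j=3 S=70.9100 intr=18.8200 cont=17.7104 V=18.8200[EX]; j=4 S=105.3746 intr=0.0000 cont=1.6823 V=1.6823[hold]; j=5 S=156.5902 intr=0.0000 cont=0.0000 V=0.0000[hold]; j=6 S=232.6983 intr=0.0000 cont=0.0000 V=0.0000[hold]  S*(6)=70.9100
k=5: j=0 S=26.3412 intr=63.3888 cont=62.2792 V=63.3888[EX]; j=1 S=39.1439 intr=50.5861 cont=49.4765 V=50.5861[EX]; j=2 S=58.1692 intr=31.5608 cont=30.4512 V=31.5608[EX]; j=3 S=86.4414 intr=3.2886 cont=10.4282 V=10.4282[hold]; j=4 S=128.4548 intr=0.0000 cont=0.8606 V=0.8606[hold]; j=5 S=190.8882 intr=0.0000 cont=0.0000 V=0.0000[hold]  S*(5)=58.1692
k=4: j=0 S=32.1107 intr=57.6193 cont=56.5097 V=57.6193[EX]; j=1 S=47.7176 intr=42.0124 cont=40.9028 V=42.0124[EX]; j=2 S=70.9100 intr=18.8200 cont=21.1095 V=21.1095[hold]; j=3 S=105.3746 intr=0.0000 cont=5.7442 V=5.7442[hold]; j=4 S=156.5902 intr=0.0000 cont=0.4402 V=0.4402[hold]  S*(4)=47.7176
k=3: j=0 S=39.1439 intr=50.5861 cont=49.4765 V=50.5861[EX]; j=1 S=58.1692 intr=31.5608 cont=31.5413 V=31.5608[EX]; j=2 S=86.4414 intr=3.2886 cont=13.5332 V=13.5332[hold]; j=3 S=128.4548 intr=0.0000 cont=3.1480 V=3.1480[hold]  S*(3)=58.1692
k=2: j=0 S=47.7176 intr=42.0124 cont=40.9028 V=42.0124[EX]; j=1 S=70.9100 intr=18.8200 cont=22.5878 V=22.5878[hold]; j=2 S=105.3746 intr=0.0000 cont=8.4216 V=8.4216[hold]  S*(2)=47.7176
k=1: j=0 S=58.1692 intr=31.5608 cont=32.2450 V=32.2450[hold]; j=1 S=86.4414 intr=3.2886 cont=15.5641 V=15.5641[hold]  S*(1)=-
k=0: j=0 S=70.9100 intr=18.8200 cont=23.9047 V=23.9047[hold]  S*(0)=-

price = 23.9047
boundary = - - 47.7176 58.1692 47.7176 58.1692 70.9100
tree:
23.9047
32.2450 15.5641
42.0124 22.5878 8.4216
50.5861 31.5608 13.5332 3.1480
57.6193 42.0124 21.1095 5.7442 0.4402
63.3888 50.5861 31.5608 10.4282 0.8606 0.0000
68.1216 57.6193 42.0124 18.8200 1.6823 0.0000 0.0000
72.0041 63.3888 50.5861 31.5608 3.2886 0.0000 0.0000 0.0000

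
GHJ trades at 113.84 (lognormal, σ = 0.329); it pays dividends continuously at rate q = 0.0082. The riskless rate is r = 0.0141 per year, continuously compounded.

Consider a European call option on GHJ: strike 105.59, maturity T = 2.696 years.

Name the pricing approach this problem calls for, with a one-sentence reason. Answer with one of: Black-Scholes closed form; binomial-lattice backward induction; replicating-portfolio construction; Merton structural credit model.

Key observation: everything needed for the exact continuous-time valuation of the European call on GHJ (strike 105.59) is given, and no feature rules the closed form out.

framework: Black-Scholes closed form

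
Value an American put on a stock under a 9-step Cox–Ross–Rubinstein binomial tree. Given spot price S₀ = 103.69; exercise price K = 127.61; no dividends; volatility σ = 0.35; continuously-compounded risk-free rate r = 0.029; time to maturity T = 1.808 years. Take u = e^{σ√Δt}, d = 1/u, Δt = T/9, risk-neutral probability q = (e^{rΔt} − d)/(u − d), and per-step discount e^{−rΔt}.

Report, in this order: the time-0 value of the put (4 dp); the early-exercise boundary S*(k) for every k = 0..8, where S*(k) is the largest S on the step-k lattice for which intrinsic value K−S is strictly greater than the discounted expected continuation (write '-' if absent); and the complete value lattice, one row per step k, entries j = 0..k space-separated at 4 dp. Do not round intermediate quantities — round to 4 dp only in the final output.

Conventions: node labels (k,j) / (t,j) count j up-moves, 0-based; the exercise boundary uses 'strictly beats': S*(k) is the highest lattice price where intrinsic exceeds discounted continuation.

price = 32.2310
boundary = - - - 64.7665 75.7669 64.7665 75.7669 88.6356 103.6900
tree:
32.2310
41.5075 22.5504
51.8886 30.7405 13.9316
62.8435 40.6251 20.3814 7.0975
72.2467 51.8431 28.9385 11.3377 2.5795
80.2847 62.8435 39.6126 17.7000 4.5670 0.4527
87.1557 72.2467 51.8431 26.8143 8.0185 0.8747 0.0000
93.0291 80.2847 62.8435 38.9744 13.9365 1.6899 0.0000 0.0000
98.0498 87.1557 72.2467 51.8431 23.9200 3.2652 0.0000 0.0000 0.0000
102.3416 93.0291 80.2847 62.8435 38.9744 6.3087 0.0000 0.0000 0.0000 0.0000

Δt=0.20089  u=1.16985  d=0.85481  q=0.47941  discount=0.99419
step 9 (expiry): payoffs max(K−S,0) = 102.3416 93.0291 80.2847 62.8435 38.9744 6.3087 0.0000 0.0000 0.0000 0.0000
step 8: (k=8,j=0): S=29.5602, K−S=98.0498, hold=97.3086 ⇒ V=98.0498 exercise | (k=8,j=1): S=40.4543, K−S=87.1557, hold=86.4145 ⇒ V=87.1557 exercise | (k=8,j=2): S=55.3633, K−S=72.2467, hold=71.5054 ⇒ V=72.2467 exercise | (k=8,j=3): S=75.7669, K−S=51.8431, hold=51.1019 ⇒ V=51.8431 exercise | (k=8,j=4): S=103.6900, K−S=23.9200, hold=23.1787 ⇒ V=23.9200 exercise | (k=8,j=5): S=141.9039, K−S=0.0000, hold=3.2652 ⇒ V=3.2652 continue | (k=8,j=6): S=194.2012, K−S=0.0000, hold=0.0000 ⇒ V=0.0000 continue | (k=8,j=7): S=265.7720, K−S=0.0000, hold=0.0000 ⇒ V=0.0000 continue | (k=8,j=8): S=363.7196, K−S=0.0000, hold=0.0000 ⇒ V=0.0000 continue  boundary S*=103.6900
step 7: (k=7,j=0): S=34.5809, K−S=93.0291, hold=92.2879 ⇒ V=93.0291 exercise | (k=7,j=1): S=47.3253, K−S=80.2847, hold=79.5435 ⇒ V=80.2847 exercise | (k=7,j=2): S=64.7665, K−S=62.8435, hold=62.1022 ⇒ V=62.8435 exercise | (k=7,j=3): S=88.6356, K−S=38.9744, hold=38.2331 ⇒ V=38.9744 exercise | (k=7,j=4): S=121.3013, K−S=6.3087, hold=13.9365 ⇒ V=13.9365 continue | (k=7,j=5): S=166.0057, K−S=0.0000, hold=1.6899 ⇒ V=1.6899 continue | (k=7,j=6): S=227.1855, K−S=0.0000, hold=0.0000 ⇒ V=0.0000 continue | (k=7,j=7): S=310.9124, K−S=0.0000, hold=0.0000 ⇒ V=0.0000 continue  boundary S*=88.6356
step 6: (k=6,j=0): S=40.4543, K−S=87.1557, hold=86.4145 ⇒ V=87.1557 exercise | (k=6,j=1): S=55.3633, K−S=72.2467, hold=71.5054 ⇒ V=72.2467 exercise | (k=6,j=2): S=75.7669, K−S=51.8431, hold=51.1019 ⇒ V=51.8431 exercise | (k=6,j=3): S=103.6900, K−S=23.9200, hold=26.8143 ⇒ V=26.8143 continue | (k=6,j=4): S=141.9039, K−S=0.0000, hold=8.0185 ⇒ V=8.0185 continue | (k=6,j=5): S=194.2012, K−S=0.0000, hold=0.8747 ⇒ V=0.8747 continue | (k=6,j=6): S=265.7720, K−S=0.0000, hold=0.0000 ⇒ V=0.0000 continue  boundary S*=75.7669
step 5: (k=5,j=0): S=47.3253, K−S=80.2847, hold=79.5435 ⇒ V=80.2847 exercise | (k=5,j=1): S=64.7665, K−S=62.8435, hold=62.1022 ⇒ V=62.8435 exercise | (k=5,j=2): S=88.6356, K−S=38.9744, hold=39.6126 ⇒ V=39.6126 continue | (k=5,j=3): S=121.3013, K−S=6.3087, hold=17.7000 ⇒ V=17.7000 continue | (k=5,j=4): S=166.0057, K−S=0.0000, hold=4.5670 ⇒ V=4.5670 continue | (k=5,j=5): S=227.1855, K−S=0.0000, hold=0.4527 ⇒ V=0.4527 continue  boundary S*=64.7665
step 4: (k=4,j=0): S=55.3633, K−S=72.2467, hold=71.5054 ⇒ V=72.2467 exercise | (k=4,j=1): S=75.7669, K−S=51.8431, hold=51.4061 ⇒ V=51.8431 exercise | (k=4,j=2): S=103.6900, K−S=23.9200, hold=28.9385 ⇒ V=28.9385 continue | (k=4,j=3): S=141.9039, K−S=0.0000, hold=11.3377 ⇒ V=11.3377 continue | (k=4,j=4): S=194.2012, K−S=0.0000, hold=2.5795 ⇒ V=2.5795 continue  boundary S*=75.7669
step 3: (k=3,j=0): S=64.7665, K−S=62.8435, hold=62.1022 ⇒ V=62.8435 exercise | (k=3,j=1): S=88.6356, K−S=38.9744, hold=40.6251 ⇒ V=40.6251 continue | (k=3,j=2): S=121.3013, K−S=6.3087, hold=20.3814 ⇒ V=20.3814 continue | (k=3,j=3): S=166.0057, K−S=0.0000, hold=7.0975 ⇒ V=7.0975 continue  boundary S*=64.7665
step 2: (k=2,j=0): S=75.7669, K−S=51.8431, hold=51.8886 ⇒ V=51.8886 continue | (k=2,j=1): S=103.6900, K−S=23.9200, hold=30.7405 ⇒ V=30.7405 continue | (k=2,j=2): S=141.9039, K−S=0.0000, hold=13.9316 ⇒ V=13.9316 continue  boundary S*=-
step 1: (k=1,j=0): S=88.6356, K−S=38.9744, hold=41.5075 ⇒ V=41.5075 continue | (k=1,j=1): S=121.3013, K−S=6.3087, hold=22.5504 ⇒ V=22.5504 continue  boundary S*=-
step 0: (k=0,j=0): S=103.6900, K−S=23.9200, hold=32.2310 ⇒ V=32.2310 continue  boundary S*=-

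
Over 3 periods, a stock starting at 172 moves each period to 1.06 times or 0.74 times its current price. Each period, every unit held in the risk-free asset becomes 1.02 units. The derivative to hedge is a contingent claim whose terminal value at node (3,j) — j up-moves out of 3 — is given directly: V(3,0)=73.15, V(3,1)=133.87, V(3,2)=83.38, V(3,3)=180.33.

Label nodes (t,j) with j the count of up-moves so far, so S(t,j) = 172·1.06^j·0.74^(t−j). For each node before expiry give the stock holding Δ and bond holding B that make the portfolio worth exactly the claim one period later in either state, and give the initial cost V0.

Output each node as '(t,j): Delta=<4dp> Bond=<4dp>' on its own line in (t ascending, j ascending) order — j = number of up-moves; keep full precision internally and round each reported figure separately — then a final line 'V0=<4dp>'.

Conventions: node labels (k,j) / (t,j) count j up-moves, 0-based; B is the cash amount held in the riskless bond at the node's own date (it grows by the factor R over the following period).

Since d<R<u, set p* = (R−d)/(u−d) = 0.8750; price each node as the discounted p*-expectation of its children.
Expiry values: V(3,0)=73.1500, V(3,1)=133.8700, V(3,2)=83.3800, V(3,3)=180.3300
(2,0): S=94.1872. Δ = (V_up−V_dn)/(S_up−S_dn) = (133.8700−73.1500)/(99.8384−69.6985) = 2.0146. V = [p*·133.8700 + (1−p*)·73.1500]/1.02 = 123.8039. B = V − Δ·S = -65.9461.
(2,1): S=134.9168. Δ = (V_up−V_dn)/(S_up−S_dn) = (83.3800−133.8700)/(143.0118−99.8384) = -1.1695. V = [p*·83.3800 + (1−p*)·133.8700]/1.02 = 87.9326. B = V − Δ·S = 245.7138.
(2,2): S=193.2592. Δ = (V_up−V_dn)/(S_up−S_dn) = (180.3300−83.3800)/(204.8548−143.0118) = 1.5677. V = [p*·180.3300 + (1−p*)·83.3800]/1.02 = 164.9130. B = V − Δ·S = -138.0558.
(1,0): S=127.2800. Δ = (V_up−V_dn)/(S_up−S_dn) = (87.9326−123.8039)/(134.9168−94.1872) = -0.8807. V = [p*·87.9326 + (1−p*)·123.8039]/1.02 = 90.6044. B = V − Δ·S = 202.7023.
(1,1): S=182.3200. Δ = (V_up−V_dn)/(S_up−S_dn) = (164.9130−87.9326)/(193.2592−134.9168) = 1.3195. V = [p*·164.9130 + (1−p*)·87.9326]/1.02 = 152.2455. B = V − Δ·S = -88.3182.
(0,0): S=172.0000. Δ = (V_up−V_dn)/(S_up−S_dn) = (152.2455−90.6044)/(182.3200−127.2800) = 1.1199. V = [p*·152.2455 + (1−p*)·90.6044]/1.02 = 141.7063. B = V − Δ·S = -50.9222.
As a check, the time-0 holding Δ(0,0)·S0 + B(0,0) comes to 141.7063 — exactly V0.

(0,0): Delta=1.1199 Bond=-50.9222
(1,0): Delta=-0.8807 Bond=202.7023
(1,1): Delta=1.3195 Bond=-88.3182
(2,0): Delta=2.0146 Bond=-65.9461
(2,1): Delta=-1.1695 Bond=245.7138
(2,2): Delta=1.5677 Bond=-138.0558
V0=141.7063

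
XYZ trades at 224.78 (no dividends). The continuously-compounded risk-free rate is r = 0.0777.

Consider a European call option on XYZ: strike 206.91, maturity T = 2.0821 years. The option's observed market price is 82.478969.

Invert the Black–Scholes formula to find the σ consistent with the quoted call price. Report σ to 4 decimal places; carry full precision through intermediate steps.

sigma = 0.4860

At σ = 0.4860 the Black–Scholes value reproduces the quote:
σ√T = 0.486·√2.0821 = 0.701273
d₁ = (ln(S/K) + (r+σ²/2)T) / (σ√T) = (ln(224.78/206.91) + (0.0777+0.486²/2)·2.0821) / 0.701273 = (0.082838 + 0.407671) / 0.701273 = 0.699456
d₂ = d₁ − σ√T = 0.699456 − 0.701273 = -0.001817
e^{−rT} = 0.850629
N(d₁) = 0.757866,  N(d₂) = 0.499275
V = S·N(d₁) − K·e^{−rT}·N(d₂) = 170.353191 − 87.874222 = 82.478969 (the observed quote) — the price is monotone increasing in volatility, hence this σ is the only solution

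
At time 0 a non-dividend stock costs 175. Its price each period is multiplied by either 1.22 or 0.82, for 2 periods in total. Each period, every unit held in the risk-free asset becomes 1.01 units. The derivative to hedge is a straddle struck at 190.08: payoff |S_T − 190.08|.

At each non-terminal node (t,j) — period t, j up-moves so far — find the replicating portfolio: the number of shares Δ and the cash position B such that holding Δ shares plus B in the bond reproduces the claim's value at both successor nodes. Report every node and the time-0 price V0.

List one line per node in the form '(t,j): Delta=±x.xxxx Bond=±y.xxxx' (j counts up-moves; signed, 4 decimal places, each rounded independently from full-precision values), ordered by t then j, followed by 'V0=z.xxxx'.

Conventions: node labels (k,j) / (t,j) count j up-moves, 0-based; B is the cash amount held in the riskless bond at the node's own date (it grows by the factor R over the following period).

Risk-neutral probability p* = (R−d)/(u−d) = (1.01−0.82)/(1.22−0.82) = 0.4750.
Expiry values: V(2,0)=72.4100, V(2,1)=15.0100, V(2,2)=70.3900
  t=1,j=0: stock 143.5000 → up 175.0700 (V=15.0100), down 117.6700 (V=72.4100). Price 44.6980; hedge Δ=-1.0000, bond B=188.1980.
  t=1,j=1: stock 213.5000 → up 260.4700 (V=70.3900), down 175.0700 (V=15.0100). Price 40.9064; hedge Δ=0.6485, bond B=-97.5436.
  t=0,j=0: stock 175.0000 → up 213.5000 (V=40.9064), down 143.5000 (V=44.6980). Price 42.4723; hedge Δ=-0.0542, bond B=51.9513.
As a check, the time-0 holding Δ(0,0)·S0 + B(0,0) comes to 42.4723 — exactly V0.

(0,0): Delta=-0.0542 Bond=51.9513
(1,0): Delta=-1.0000 Bond=188.1980
(1,1): Delta=0.6485 Bond=-97.5436
V0=42.4723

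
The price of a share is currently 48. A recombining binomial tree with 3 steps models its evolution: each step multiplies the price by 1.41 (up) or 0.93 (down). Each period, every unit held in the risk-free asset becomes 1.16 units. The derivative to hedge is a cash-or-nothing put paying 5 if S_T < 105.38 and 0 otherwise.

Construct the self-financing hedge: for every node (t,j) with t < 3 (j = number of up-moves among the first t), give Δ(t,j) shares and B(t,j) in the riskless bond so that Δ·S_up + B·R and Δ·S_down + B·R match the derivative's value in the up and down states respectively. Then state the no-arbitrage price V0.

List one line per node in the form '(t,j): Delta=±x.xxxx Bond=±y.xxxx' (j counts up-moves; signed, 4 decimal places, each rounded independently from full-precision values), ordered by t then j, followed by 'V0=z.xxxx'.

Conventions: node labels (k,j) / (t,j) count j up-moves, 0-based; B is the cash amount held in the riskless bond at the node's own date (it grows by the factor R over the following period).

(0,0): Delta=-0.0370 Bond=4.6283
(1,0): Delta=0.0000 Bond=3.7158
(1,1): Delta=-0.0636 Bond=7.1655
(2,0): Delta=0.0000 Bond=4.3103
(2,1): Delta=0.0000 Bond=4.3103
(2,2): Delta=-0.1092 Bond=12.6616
V0=2.8509

The replicating-portfolio and risk-neutral prices coincide; use p* = (1.16−0.93)/(1.41−0.93) = 0.4792 for the latter.
At maturity the claim pays: V(3,0)=5.0000, V(3,1)=5.0000, V(3,2)=5.0000, V(3,3)=0.0000
(2,0): S=41.5152. Δ = (V_up−V_dn)/(S_up−S_dn) = (5.0000−5.0000)/(58.5364−38.6091) = 0.0000. V = [p*·5.0000 + (1−p*)·5.0000]/1.16 = 4.3103. B = V − Δ·S = 4.3103.
(2,1): S=62.9424. Δ = (V_up−V_dn)/(S_up−S_dn) = (5.0000−5.0000)/(88.7488−58.5364) = 0.0000. V = [p*·5.0000 + (1−p*)·5.0000]/1.16 = 4.3103. B = V − Δ·S = 4.3103.
(2,2): S=95.4288. Δ = (V_up−V_dn)/(S_up−S_dn) = (0.0000−5.0000)/(134.5546−88.7488) = -0.1092. V = [p*·0.0000 + (1−p*)·5.0000]/1.16 = 2.2450. B = V − Δ·S = 12.6616.
(1,0): S=44.6400. Δ = (V_up−V_dn)/(S_up−S_dn) = (4.3103−4.3103)/(62.9424−41.5152) = 0.0000. V = [p*·4.3103 + (1−p*)·4.3103]/1.16 = 3.7158. B = V − Δ·S = 3.7158.
(1,1): S=67.6800. Δ = (V_up−V_dn)/(S_up−S_dn) = (2.2450−4.3103)/(95.4288−62.9424) = -0.0636. V = [p*·2.2450 + (1−p*)·4.3103]/1.16 = 2.8627. B = V − Δ·S = 7.1655.
(0,0): S=48.0000. Δ = (V_up−V_dn)/(S_up−S_dn) = (2.8627−3.7158)/(67.6800−44.6400) = -0.0370. V = [p*·2.8627 + (1−p*)·3.7158]/1.16 = 2.8509. B = V − Δ·S = 4.6283.
Sanity check at the root: Δ(0,0)·S0 + B(0,0) reproduces V0 = 2.8509.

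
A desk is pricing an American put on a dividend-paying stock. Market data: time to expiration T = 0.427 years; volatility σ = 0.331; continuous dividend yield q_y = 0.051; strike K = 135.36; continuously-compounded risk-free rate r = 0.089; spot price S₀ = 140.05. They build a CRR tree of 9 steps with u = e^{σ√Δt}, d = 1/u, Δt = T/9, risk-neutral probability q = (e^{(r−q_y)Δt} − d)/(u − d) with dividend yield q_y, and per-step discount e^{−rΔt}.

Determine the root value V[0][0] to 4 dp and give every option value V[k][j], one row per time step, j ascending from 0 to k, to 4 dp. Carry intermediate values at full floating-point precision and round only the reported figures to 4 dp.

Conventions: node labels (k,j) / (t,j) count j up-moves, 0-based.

params: Δt=0.04744 u=1.07476 d=0.93044 q=0.49449 e^(-rΔt)=0.99579
t_9 payoffs: 62.1654 50.8123 37.6981 22.5498 5.0519 0.0000 0.0000 0.0000 0.0000 0.0000
k=8: node(8,0) S=78.6666 payoff=56.6934 vs cont=56.3131 → 56.6934 [stop]  node(8,1) S=90.8686 payoff=44.4914 vs cont=44.1407 → 44.4914 [stop]  node(8,2) S=104.9631 payoff=30.3969 vs cont=30.0802 → 30.3969 [stop]  node(8,3) S=121.2439 payoff=14.1161 vs cont=13.8387 → 14.1161 [stop]  node(8,4) S=140.0500 payoff=0.0000 vs cont=2.5430 → 2.5430 [wait]  node(8,5) S=161.7731 payoff=0.0000 vs cont=0.0000 → 0.0000 [wait]  node(8,6) S=186.8656 payoff=0.0000 vs cont=0.0000 → 0.0000 [wait]  node(8,7) S=215.8503 payoff=0.0000 vs cont=0.0000 → 0.0000 [wait]  node(8,8) S=249.3307 payoff=0.0000 vs cont=0.0000 → 0.0000 [wait]
k=7: node(7,0) S=84.5477 payoff=50.8123 vs cont=50.4462 → 50.8123 [stop]  node(7,1) S=97.6619 payoff=37.6981 vs cont=37.3638 → 37.6981 [stop]  node(7,2) S=112.8102 payoff=22.5498 vs cont=22.2521 → 22.5498 [stop]  node(7,3) S=130.3081 payoff=5.0519 vs cont=8.3580 → 8.3580 [wait]  node(7,4) S=150.5202 payoff=0.0000 vs cont=1.2801 → 1.2801 [wait]  node(7,5) S=173.8673 payoff=0.0000 vs cont=0.0000 → 0.0000 [wait]  node(7,6) S=200.8357 payoff=0.0000 vs cont=0.0000 → 0.0000 [wait]  node(7,7) S=231.9873 payoff=0.0000 vs cont=0.0000 → 0.0000 [wait]
k=6: node(6,0) S=90.8686 payoff=44.4914 vs cont=44.1407 → 44.4914 [stop]  node(6,1) S=104.9631 payoff=30.3969 vs cont=30.0802 → 30.3969 [stop]  node(6,2) S=121.2439 payoff=14.1161 vs cont=15.4667 → 15.4667 [wait]  node(6,3) S=140.0500 payoff=0.0000 vs cont=4.8376 → 4.8376 [wait]  node(6,4) S=161.7731 payoff=0.0000 vs cont=0.6444 → 0.6444 [wait]  node(6,5) S=186.8656 payoff=0.0000 vs cont=0.0000 → 0.0000 [wait]  node(6,6) S=215.8503 payoff=0.0000 vs cont=0.0000 → 0.0000 [wait]
k=5: node(5,0) S=97.6619 payoff=37.6981 vs cont=37.3638 → 37.6981 [stop]  node(5,1) S=112.8102 payoff=22.5498 vs cont=22.9171 → 22.9171 [wait]  node(5,2) S=130.3081 payoff=5.0519 vs cont=10.1677 → 10.1677 [wait]  node(5,3) S=150.5202 payoff=0.0000 vs cont=2.7525 → 2.7525 [wait]  node(5,4) S=173.8673 payoff=0.0000 vs cont=0.3244 → 0.3244 [wait]  node(5,5) S=200.8357 payoff=0.0000 vs cont=0.0000 → 0.0000 [wait]
k=4: node(4,0) S=104.9631 payoff=30.3969 vs cont=30.2610 → 30.3969 [stop]  node(4,1) S=121.2439 payoff=14.1161 vs cont=16.5427 → 16.5427 [wait]  node(4,2) S=140.0500 payoff=0.0000 vs cont=6.4736 → 6.4736 [wait]  node(4,3) S=161.7731 payoff=0.0000 vs cont=1.5453 → 1.5453 [wait]  node(4,4) S=186.8656 payoff=0.0000 vs cont=0.1633 → 0.1633 [wait]
k=3: node(3,0) S=112.8102 payoff=22.5498 vs cont=23.4469 → 23.4469 [wait]  node(3,1) S=130.3081 payoff=5.0519 vs cont=11.5149 → 11.5149 [wait]  node(3,2) S=150.5202 payoff=0.0000 vs cont=4.0196 → 4.0196 [wait]  node(3,3) S=173.8673 payoff=0.0000 vs cont=0.8583 → 0.8583 [wait]
k=2: node(2,0) S=121.2439 payoff=14.1161 vs cont=17.4728 → 17.4728 [wait]  node(2,1) S=140.0500 payoff=0.0000 vs cont=7.7757 → 7.7757 [wait]  node(2,2) S=161.7731 payoff=0.0000 vs cont=2.4460 → 2.4460 [wait]
k=1: node(1,0) S=130.3081 payoff=5.0519 vs cont=12.6243 → 12.6243 [wait]  node(1,1) S=150.5202 payoff=0.0000 vs cont=5.1186 → 5.1186 [wait]
k=0: node(0,0) S=140.0500 payoff=0.0000 vs cont=8.8752 → 8.8752 [wait]

price = 8.8752
tree:
8.8752
12.6243 5.1186
17.4728 7.7757 2.4460
23.4469 11.5149 4.0196 0.8583
30.3969 16.5427 6.4736 1.5453 0.1633
37.6981 22.9171 10.1677 2.7525 0.3244 0.0000
44.4914 30.3969 15.4667 4.8376 0.6444 0.0000 0.0000
50.8123 37.6981 22.5498 8.3580 1.2801 0.0000 0.0000 0.0000
56.6934 44.4914 30.3969 14.1161 2.5430 0.0000 0.0000 0.0000 0.0000
62.1654 50.8123 37.6981 22.5498 5.0519 0.0000 0.0000 0.0000 0.0000 0.0000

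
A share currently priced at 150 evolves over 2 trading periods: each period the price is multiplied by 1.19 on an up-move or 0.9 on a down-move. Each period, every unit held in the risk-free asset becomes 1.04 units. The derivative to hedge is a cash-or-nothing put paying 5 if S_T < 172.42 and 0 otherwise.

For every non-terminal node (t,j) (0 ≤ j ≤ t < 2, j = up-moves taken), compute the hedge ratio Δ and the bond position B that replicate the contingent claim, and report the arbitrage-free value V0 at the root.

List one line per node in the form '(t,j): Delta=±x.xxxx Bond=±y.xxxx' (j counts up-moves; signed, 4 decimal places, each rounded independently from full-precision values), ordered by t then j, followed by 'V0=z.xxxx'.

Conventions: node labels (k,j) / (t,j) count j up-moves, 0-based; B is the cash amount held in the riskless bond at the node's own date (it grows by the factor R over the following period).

Under the risk-neutral measure, an up-move has probability p* = (R−d)/(u−d) = 0.4828 and values discount at R = 1.04.
Expiry values: V(2,0)=5.0000, V(2,1)=5.0000, V(2,2)=0.0000
(1,0): S=135.0000. Δ = (V_up−V_dn)/(S_up−S_dn) = (5.0000−5.0000)/(160.6500−121.5000) = 0.0000. V = [p*·5.0000 + (1−p*)·5.0000]/1.04 = 4.8077. B = V − Δ·S = 4.8077.
(1,1): S=178.5000. Δ = (V_up−V_dn)/(S_up−S_dn) = (0.0000−5.0000)/(212.4150−160.6500) = -0.0966. V = [p*·0.0000 + (1−p*)·5.0000]/1.04 = 2.4867. B = V − Δ·S = 19.7281.
(0,0): S=150.0000. Δ = (V_up−V_dn)/(S_up−S_dn) = (2.4867−4.8077)/(178.5000−135.0000) = -0.0534. V = [p*·2.4867 + (1−p*)·4.8077]/1.04 = 3.5454. B = V − Δ·S = 11.5487.
Check: Δ(0,0)·S0 + B(0,0) = 3.5454 = V0.

(0,0): Delta=-0.0534 Bond=11.5487
(1,0): Delta=0.0000 Bond=4.8077
(1,1): Delta=-0.0966 Bond=19.7281
V0=3.5454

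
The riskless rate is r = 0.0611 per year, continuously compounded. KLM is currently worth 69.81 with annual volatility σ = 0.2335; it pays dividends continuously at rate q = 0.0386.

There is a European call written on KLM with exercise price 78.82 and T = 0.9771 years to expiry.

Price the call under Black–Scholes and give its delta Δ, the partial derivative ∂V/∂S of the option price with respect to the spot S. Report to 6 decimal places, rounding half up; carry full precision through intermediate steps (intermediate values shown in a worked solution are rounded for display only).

σ√T = 0.2335·√0.9771 = 0.230811
d₁ = (ln(S/K) + (r−q+σ²/2)T) / (σ√T) = (ln(69.81/78.82) + (0.0611−0.0386+0.2335²/2)·0.9771) / 0.230811 = (-0.121390 + 0.048622) / 0.230811 = -0.315271
d₂ = d₁ − σ√T = -0.315271 − 0.230811 = -0.546082
e^{−rT} = 0.942046
e^{−qT} = 0.962986
N(d₁) = 0.376278,  N(d₂) = 0.292505
Call price V = S·e^{−qT}·N(d₁) − K·e^{−rT}·N(d₂) = 25.295700 − 21.719103 = 3.576596
Δ = e^{−qT}·N(d₁) = 0.362351

price = 3.576596
Δ = 0.362351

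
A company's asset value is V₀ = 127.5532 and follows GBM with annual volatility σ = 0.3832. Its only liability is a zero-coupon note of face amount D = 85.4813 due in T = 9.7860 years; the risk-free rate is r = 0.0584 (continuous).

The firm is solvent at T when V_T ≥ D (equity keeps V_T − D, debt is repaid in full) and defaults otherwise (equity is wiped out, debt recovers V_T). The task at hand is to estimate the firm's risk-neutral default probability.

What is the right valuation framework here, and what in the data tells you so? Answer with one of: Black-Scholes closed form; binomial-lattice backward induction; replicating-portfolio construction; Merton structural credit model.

framework: Merton structural credit model

Key observation: with the firm-asset dynamics (V₀ = 127.5532) and a single zero-coupon liability of face 85.4813 given, debt value, spread, and default probability all derive from the option view of the balance sheet.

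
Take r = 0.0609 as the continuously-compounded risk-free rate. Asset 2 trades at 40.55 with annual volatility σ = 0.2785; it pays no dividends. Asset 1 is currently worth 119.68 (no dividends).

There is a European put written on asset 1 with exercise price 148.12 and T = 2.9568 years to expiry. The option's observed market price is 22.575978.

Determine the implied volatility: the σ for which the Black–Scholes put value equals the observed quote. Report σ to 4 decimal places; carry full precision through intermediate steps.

sigma = 0.2474

At σ = 0.2474 the Black–Scholes value reproduces the quote:
σ√T = 0.2474·√2.9568 = 0.425413
d₁ = (ln(S/K) + (r+σ²/2)T) / (σ√T) = (ln(119.68/148.12) + (0.0609+0.2474²/2)·2.9568) / 0.425413 = (-0.213201 + 0.270557) / 0.425413 = 0.134824
d₂ = d₁ − σ√T = 0.134824 − 0.425413 = -0.290589
e^{−rT} = 0.835212
N(−d₁) = 0.446375,  N(−d₂) = 0.614317
V = K·e^{−rT}·N(−d₂) − S·N(−d₁) = 75.998191 − 53.422213 = 22.575978 (the observed quote) — the price is monotone increasing in volatility, hence this σ is the only solution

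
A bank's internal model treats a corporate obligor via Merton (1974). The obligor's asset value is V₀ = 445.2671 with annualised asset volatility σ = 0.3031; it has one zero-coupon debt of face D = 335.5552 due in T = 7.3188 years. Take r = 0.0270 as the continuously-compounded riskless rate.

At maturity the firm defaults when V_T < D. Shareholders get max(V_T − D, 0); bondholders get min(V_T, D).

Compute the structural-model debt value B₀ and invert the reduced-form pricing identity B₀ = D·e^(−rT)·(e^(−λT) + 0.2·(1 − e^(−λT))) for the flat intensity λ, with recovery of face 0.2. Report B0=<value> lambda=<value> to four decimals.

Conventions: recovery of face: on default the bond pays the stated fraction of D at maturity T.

B0=228.0078 lambda=0.0331

Apply the equity-as-call identities (strike 335.5552, horizon 7.3188 years):
d₁ = [ln(V₀/D) + (r + σ²/2)T] / (σ√T)
   = [ln(445.2671/335.5552) + (0.0270 + 0.5·0.3031²)·7.3188] / (0.3031·√7.3188)
   = [0.282888 + 0.533795] / 0.819985 = 0.995973
d₂ = d₁ − σ√T = 0.995973 − 0.819985 = 0.175988
N(d₁) = 0.840368,  N(d₂) = 0.569848,  e^(−rT) = 0.820692
E₀ = V₀·N(d₁) − D·e^(−rT)·N(d₂)
   = 445.2671·0.840368 − 335.5552·0.820692·0.569848 = 217.259328
B₀ = V₀ − E₀ = 445.2671 − 217.259328 = 228.007772
e^(−λT) = (B₀·e^(rT)/D − 0.2)/(1 − 0.2) = (228.0078·1.218484/335.5552 − 0.2)/0.8 = 0.78494110
λ = −ln(0.78494110)/7.3188 = 0.033086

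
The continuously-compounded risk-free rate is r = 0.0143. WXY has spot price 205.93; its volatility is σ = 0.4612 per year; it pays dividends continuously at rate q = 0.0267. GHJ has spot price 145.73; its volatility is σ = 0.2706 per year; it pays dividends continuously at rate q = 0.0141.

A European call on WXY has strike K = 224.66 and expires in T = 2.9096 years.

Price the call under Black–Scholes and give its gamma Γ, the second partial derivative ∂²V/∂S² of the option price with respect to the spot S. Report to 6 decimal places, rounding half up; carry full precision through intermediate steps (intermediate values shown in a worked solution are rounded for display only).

price = 50.348045
Γ = 0.002215

σ√T = 0.4612·√2.9096 = 0.786694
d₁ = (ln(S/K) + (r−q+σ²/2)T) / (σ√T) = (ln(205.93/224.66) + (0.0143−0.0267+0.4612²/2)·2.9096) / 0.786694 = (-0.087052 + 0.273365) / 0.786694 = 0.236830
d₂ = d₁ − σ√T = 0.236830 − 0.786694 = -0.549864
e^{−rT} = 0.959246
e^{−qT} = 0.925255
N(d₁) = 0.593606,  N(d₂) = 0.291206
Call price V = S·e^{−qT}·N(d₁) − K·e^{−rT}·N(d₂) = 113.104267 − 62.756222 = 50.348045
φ(d₁) = (1/√(2π))·e^{−d₁²/2} = 0.387910
Γ = e^{−qT}·φ(d₁) / (S·σ·√T) = 0.002215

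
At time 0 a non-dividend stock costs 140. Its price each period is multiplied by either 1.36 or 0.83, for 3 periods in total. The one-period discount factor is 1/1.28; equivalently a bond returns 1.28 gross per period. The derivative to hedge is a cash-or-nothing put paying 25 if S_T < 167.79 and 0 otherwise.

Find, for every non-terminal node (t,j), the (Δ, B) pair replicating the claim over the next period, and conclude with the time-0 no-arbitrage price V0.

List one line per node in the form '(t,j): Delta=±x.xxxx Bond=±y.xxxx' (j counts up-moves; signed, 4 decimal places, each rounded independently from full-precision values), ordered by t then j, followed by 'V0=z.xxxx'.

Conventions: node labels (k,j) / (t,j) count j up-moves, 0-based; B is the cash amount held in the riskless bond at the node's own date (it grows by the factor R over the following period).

Since d<R<u, set p* = (R−d)/(u−d) = 0.8491; price each node as the discounted p*-expectation of its children.
At maturity the claim pays: V(3,0)=25.0000, V(3,1)=25.0000, V(3,2)=0.0000, V(3,3)=0.0000
Node (2,0) S=96.4460: V=(p*·25.0000+(1−p*)·25.0000)/1.28=19.5312; Δ=(25.0000−25.0000)/(131.1666−80.0502)=0.0000; B=V−Δ·S=19.5312
Node (2,1) S=158.0320: V=(p*·0.0000+(1−p*)·25.0000)/1.28=2.9481; Δ=(0.0000−25.0000)/(214.9235−131.1666)=-0.2985; B=V−Δ·S=50.1179
Node (2,2) S=258.9440: V=(p*·0.0000+(1−p*)·0.0000)/1.28=0.0000; Δ=(0.0000−0.0000)/(352.1638−214.9235)=0.0000; B=V−Δ·S=0.0000
Node (1,0) S=116.2000: V=(p*·2.9481+(1−p*)·19.5312)/1.28=4.2588; Δ=(2.9481−19.5312)/(158.0320−96.4460)=-0.2693; B=V−Δ·S=35.5477
Node (1,1) S=190.4000: V=(p*·0.0000+(1−p*)·2.9481)/1.28=0.3477; Δ=(0.0000−2.9481)/(258.9440−158.0320)=-0.0292; B=V−Δ·S=5.9101
Node (0,0) S=140.0000: V=(p*·0.3477+(1−p*)·4.2588)/1.28=0.7328; Δ=(0.3477−4.2588)/(190.4000−116.2000)=-0.0527; B=V−Δ·S=8.1123
As a check, the time-0 holding Δ(0,0)·S0 + B(0,0) comes to 0.7328 — exactly V0.

(0,0): Delta=-0.0527 Bond=8.1123
(1,0): Delta=-0.2693 Bond=35.5477
(1,1): Delta=-0.0292 Bond=5.9101
(2,0): Delta=0.0000 Bond=19.5312
(2,1): Delta=-0.2985 Bond=50.1179
(2,2): Delta=0.0000 Bond=0.0000
V0=0.7328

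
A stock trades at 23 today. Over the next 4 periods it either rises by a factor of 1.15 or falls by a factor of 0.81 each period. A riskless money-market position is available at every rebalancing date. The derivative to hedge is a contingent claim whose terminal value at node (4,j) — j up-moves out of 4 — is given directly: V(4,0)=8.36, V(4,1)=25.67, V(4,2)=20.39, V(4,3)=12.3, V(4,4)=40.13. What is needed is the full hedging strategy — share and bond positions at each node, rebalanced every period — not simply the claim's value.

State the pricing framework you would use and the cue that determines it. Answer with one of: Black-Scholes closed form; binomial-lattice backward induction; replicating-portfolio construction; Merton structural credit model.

Key observation: a price alone would not answer the question — the per-node share/bond construction on the spot-23, 1.15/0.81 tree is required, and only the replicating-portfolio method yields it.

framework: replicating-portfolio construction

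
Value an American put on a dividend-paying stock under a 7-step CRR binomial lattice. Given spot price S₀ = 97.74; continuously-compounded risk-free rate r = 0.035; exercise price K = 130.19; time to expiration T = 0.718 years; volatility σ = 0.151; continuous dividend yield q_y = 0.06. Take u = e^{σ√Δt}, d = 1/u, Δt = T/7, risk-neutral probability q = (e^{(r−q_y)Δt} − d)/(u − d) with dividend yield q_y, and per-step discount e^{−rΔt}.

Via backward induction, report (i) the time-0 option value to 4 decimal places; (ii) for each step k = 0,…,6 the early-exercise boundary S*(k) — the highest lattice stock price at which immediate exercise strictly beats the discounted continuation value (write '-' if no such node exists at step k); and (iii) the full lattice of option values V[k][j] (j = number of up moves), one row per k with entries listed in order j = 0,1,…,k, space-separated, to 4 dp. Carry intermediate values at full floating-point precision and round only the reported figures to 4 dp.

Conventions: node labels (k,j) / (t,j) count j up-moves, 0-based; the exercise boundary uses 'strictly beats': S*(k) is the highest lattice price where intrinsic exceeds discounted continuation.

Δt=0.10257, u=1.04955, d=0.95279, q=0.46144, disc=e^(-rΔt)=0.99642
k=7 terminal: V=max(K-S,0) → 60.5187 53.4434 45.6496 37.0643 27.6071 17.1895 5.7140 0.0000
k=6: j=0 S=73.1234 intr=57.0666 cont=57.0487 V=57.0666[EX]; j=1 S=80.5493 intr=49.6407 cont=49.6684 V=49.6684[hold]; j=2 S=88.7293 intr=41.4607 cont=41.5386 V=41.5386[hold]; j=3 S=97.7400 intr=32.4500 cont=32.5831 V=32.5831[hold]; j=4 S=107.6658 intr=22.5242 cont=22.7183 V=22.7183[hold]; j=5 S=118.5995 intr=11.5905 cont=11.8516 V=11.8516[hold]; j=6 S=130.6437 intr=0.0000 cont=3.0663 V=3.0663[hold]  S*(6)=73.1234
k=5: j=0 S=76.7466 intr=53.4434 cont=53.4605 V=53.4605[hold]; j=1 S=84.5404 intr=45.6496 cont=45.7524 V=45.7524[hold]; j=2 S=93.1257 intr=37.0643 cont=37.2721 V=37.2721[hold]; j=3 S=102.5829 intr=27.6071 cont=27.9306 V=27.9306[hold]; j=4 S=113.0005 intr=17.1895 cont=17.6404 V=17.6404[hold]; j=5 S=124.4760 intr=5.7140 cont=7.7697 V=7.7697[hold]  S*(5)=-
k=4: j=0 S=80.5493 intr=49.6407 cont=49.7248 V=49.7248[hold]; j=1 S=88.7293 intr=41.4607 cont=41.6893 V=41.6893[hold]; j=2 S=97.7400 intr=32.4500 cont=32.8434 V=32.8434[hold]; j=3 S=107.6658 intr=22.5242 cont=23.0992 V=23.0992[hold]; j=4 S=118.5995 intr=11.5905 cont=13.0388 V=13.0388[hold]  S*(4)=-
k=3: j=0 S=84.5404 intr=45.6496 cont=45.8519 V=45.8519[hold]; j=1 S=93.1257 intr=37.0643 cont=37.4726 V=37.4726[hold]; j=2 S=102.5829 intr=27.6071 cont=28.2454 V=28.2454[hold]; j=3 S=113.0005 intr=17.1895 cont=18.3907 V=18.3907[hold]  S*(3)=-
k=2: j=0 S=88.7293 intr=41.4607 cont=41.8349 V=41.8349[hold]; j=1 S=97.7400 intr=32.4500 cont=33.0957 V=33.0957[hold]; j=2 S=107.6658 intr=22.5242 cont=23.6131 V=23.6131[hold]  S*(2)=-
k=1: j=0 S=93.1257 intr=37.0643 cont=37.6668 V=37.6668[hold]; j=1 S=102.5829 intr=27.6071 cont=28.6171 V=28.6171[hold]  S*(1)=-
k=0: j=0 S=97.7400 intr=32.4500 cont=33.3708 V=33.3708[hold]  S*(0)=-

price = 33.3708
boundary = - - - - - - 73.1234
tree:
33.3708
37.6668 28.6171
41.8349 33.0957 23.6131
45.8519 37.4726 28.2454 18.3907
49.7248 41.6893 32.8434 23.0992 13.0388
53.4605 45.7524 37.2721 27.9306 17.6404 7.7697
57.0666 49.6684 41.5386 32.5831 22.7183 11.8516 3.0663
60.5187 53.4434 45.6496 37.0643 27.6071 17.1895 5.7140 0.0000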